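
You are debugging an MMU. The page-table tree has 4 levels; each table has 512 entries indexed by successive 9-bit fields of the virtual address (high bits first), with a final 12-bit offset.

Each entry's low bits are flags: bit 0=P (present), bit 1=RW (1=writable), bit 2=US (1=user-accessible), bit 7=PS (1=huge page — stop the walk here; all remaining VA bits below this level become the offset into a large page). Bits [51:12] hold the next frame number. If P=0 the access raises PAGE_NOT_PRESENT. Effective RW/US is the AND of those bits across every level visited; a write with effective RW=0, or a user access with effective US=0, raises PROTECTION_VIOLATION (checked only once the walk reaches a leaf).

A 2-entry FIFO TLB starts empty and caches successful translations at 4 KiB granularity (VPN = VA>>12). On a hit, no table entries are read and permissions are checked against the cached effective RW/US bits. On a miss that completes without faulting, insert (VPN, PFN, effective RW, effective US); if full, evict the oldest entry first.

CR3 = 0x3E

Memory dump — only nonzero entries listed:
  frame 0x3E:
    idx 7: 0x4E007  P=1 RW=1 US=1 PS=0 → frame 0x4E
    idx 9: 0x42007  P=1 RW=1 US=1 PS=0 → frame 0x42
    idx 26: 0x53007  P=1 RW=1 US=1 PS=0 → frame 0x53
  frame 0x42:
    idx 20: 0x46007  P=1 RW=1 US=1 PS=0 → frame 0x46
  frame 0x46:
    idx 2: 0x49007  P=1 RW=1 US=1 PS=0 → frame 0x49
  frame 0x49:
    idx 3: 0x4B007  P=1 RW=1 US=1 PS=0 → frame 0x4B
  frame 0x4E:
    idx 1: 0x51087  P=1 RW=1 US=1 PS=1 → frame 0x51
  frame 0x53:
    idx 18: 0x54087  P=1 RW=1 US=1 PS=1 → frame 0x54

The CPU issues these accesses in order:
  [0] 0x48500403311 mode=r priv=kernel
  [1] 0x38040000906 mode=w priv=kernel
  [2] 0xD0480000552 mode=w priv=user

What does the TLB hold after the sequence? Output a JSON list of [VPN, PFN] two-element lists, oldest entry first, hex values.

Walk each access:
#0 VA=0x48500403311 (r,kernel):
  [0] read 0x3E idx=9: raw=0x42007 flags P=1 W=1 U=1 S=0
  [1] read 0x42 idx=20: raw=0x46007 flags P=1 W=1 U=1 S=0
  [2] read 0x46 idx=2: raw=0x49007 flags P=1 W=1 U=1 S=0
  [3] read 0x49 idx=3: raw=0x4B007 flags P=1 W=1 U=1 S=0
  → PA=0x4B311  (4 entries read)
#1 VA=0x38040000906 (w,kernel):
  [0] read 0x3E idx=7: raw=0x4E007 flags P=1 W=1 U=1 S=0
  [1] read 0x4E idx=1: raw=0x51087 flags P=1 W=1 U=1 S=1
  → PA=0x51906 (huge @L1)  (2 entries read)
#2 VA=0xD0480000552 (w,user):
  [0] read 0x3E idx=26: raw=0x53007 flags P=1 W=1 U=1 S=0
  [1] read 0x53 idx=18: raw=0x54087 flags P=1 W=1 U=1 S=1
  → PA=0x54552 (huge @L1)  (2 entries read)

TLB: [["0x38040000", "0x51"], ["0xD0480000", "0x54"]]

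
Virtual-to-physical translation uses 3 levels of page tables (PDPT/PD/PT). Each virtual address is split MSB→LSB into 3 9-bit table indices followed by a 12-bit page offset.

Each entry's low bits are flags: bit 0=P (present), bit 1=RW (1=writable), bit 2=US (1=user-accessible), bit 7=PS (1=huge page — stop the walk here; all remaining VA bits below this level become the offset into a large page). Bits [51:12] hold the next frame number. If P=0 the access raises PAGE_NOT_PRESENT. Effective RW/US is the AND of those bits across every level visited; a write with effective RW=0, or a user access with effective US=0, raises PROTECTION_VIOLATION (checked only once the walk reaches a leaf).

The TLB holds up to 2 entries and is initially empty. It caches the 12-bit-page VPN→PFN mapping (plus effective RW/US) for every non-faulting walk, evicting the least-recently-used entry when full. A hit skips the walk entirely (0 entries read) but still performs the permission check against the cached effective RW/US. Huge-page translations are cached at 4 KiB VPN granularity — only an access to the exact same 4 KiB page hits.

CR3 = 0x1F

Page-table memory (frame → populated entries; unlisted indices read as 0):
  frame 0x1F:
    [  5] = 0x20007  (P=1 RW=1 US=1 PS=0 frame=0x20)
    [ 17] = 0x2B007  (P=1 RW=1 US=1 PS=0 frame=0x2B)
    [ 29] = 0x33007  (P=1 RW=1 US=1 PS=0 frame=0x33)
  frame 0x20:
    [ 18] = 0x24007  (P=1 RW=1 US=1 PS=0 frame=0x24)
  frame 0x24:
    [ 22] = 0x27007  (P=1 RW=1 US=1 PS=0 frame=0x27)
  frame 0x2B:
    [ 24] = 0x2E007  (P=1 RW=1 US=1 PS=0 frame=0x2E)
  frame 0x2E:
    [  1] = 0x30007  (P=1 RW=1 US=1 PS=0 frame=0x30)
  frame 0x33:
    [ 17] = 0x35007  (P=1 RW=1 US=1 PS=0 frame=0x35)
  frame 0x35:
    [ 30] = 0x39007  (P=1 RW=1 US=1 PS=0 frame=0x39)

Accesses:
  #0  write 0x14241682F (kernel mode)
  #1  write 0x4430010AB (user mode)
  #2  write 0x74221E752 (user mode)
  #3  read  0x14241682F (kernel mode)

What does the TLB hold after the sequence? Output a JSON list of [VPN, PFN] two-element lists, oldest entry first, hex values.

Per-access translation:
#0 VA=0x14241682F (w,kernel):
  L0 @0x1F[5] → 0x20007  P=1,RW=1,US=1,PS=0
  L1 @0x20[18] → 0x24007  P=1,RW=1,US=1,PS=0
  L2 @0x24[22] → 0x27007  P=1,RW=1,US=1,PS=0
  ✓ 0x2782F  — 3 lookups
#1 VA=0x4430010AB (w,user):
  L0 @0x1F[17] → 0x2B007  P=1,RW=1,US=1,PS=0
  L1 @0x2B[24] → 0x2E007  P=1,RW=1,US=1,PS=0
  L2 @0x2E[1] → 0x30007  P=1,RW=1,US=1,PS=0
  ✓ 0x300AB  — 3 lookups
#2 VA=0x74221E752 (w,user):
  L0 @0x1F[29] → 0x33007  P=1,RW=1,US=1,PS=0
  L1 @0x33[17] → 0x35007  P=1,RW=1,US=1,PS=0
  L2 @0x35[30] → 0x39007  P=1,RW=1,US=1,PS=0
  ✓ 0x39752  — 3 lookups
#3 VA=0x14241682F (r,kernel):
  L0 @0x1F[5] → 0x20007  P=1,RW=1,US=1,PS=0
  L1 @0x20[18] → 0x24007  P=1,RW=1,US=1,PS=0
  L2 @0x24[22] → 0x27007  P=1,RW=1,US=1,PS=0
  ✓ 0x2782F  — 3 lookups

TLB: [["0x74221E", "0x39"], ["0x142416", "0x27"]]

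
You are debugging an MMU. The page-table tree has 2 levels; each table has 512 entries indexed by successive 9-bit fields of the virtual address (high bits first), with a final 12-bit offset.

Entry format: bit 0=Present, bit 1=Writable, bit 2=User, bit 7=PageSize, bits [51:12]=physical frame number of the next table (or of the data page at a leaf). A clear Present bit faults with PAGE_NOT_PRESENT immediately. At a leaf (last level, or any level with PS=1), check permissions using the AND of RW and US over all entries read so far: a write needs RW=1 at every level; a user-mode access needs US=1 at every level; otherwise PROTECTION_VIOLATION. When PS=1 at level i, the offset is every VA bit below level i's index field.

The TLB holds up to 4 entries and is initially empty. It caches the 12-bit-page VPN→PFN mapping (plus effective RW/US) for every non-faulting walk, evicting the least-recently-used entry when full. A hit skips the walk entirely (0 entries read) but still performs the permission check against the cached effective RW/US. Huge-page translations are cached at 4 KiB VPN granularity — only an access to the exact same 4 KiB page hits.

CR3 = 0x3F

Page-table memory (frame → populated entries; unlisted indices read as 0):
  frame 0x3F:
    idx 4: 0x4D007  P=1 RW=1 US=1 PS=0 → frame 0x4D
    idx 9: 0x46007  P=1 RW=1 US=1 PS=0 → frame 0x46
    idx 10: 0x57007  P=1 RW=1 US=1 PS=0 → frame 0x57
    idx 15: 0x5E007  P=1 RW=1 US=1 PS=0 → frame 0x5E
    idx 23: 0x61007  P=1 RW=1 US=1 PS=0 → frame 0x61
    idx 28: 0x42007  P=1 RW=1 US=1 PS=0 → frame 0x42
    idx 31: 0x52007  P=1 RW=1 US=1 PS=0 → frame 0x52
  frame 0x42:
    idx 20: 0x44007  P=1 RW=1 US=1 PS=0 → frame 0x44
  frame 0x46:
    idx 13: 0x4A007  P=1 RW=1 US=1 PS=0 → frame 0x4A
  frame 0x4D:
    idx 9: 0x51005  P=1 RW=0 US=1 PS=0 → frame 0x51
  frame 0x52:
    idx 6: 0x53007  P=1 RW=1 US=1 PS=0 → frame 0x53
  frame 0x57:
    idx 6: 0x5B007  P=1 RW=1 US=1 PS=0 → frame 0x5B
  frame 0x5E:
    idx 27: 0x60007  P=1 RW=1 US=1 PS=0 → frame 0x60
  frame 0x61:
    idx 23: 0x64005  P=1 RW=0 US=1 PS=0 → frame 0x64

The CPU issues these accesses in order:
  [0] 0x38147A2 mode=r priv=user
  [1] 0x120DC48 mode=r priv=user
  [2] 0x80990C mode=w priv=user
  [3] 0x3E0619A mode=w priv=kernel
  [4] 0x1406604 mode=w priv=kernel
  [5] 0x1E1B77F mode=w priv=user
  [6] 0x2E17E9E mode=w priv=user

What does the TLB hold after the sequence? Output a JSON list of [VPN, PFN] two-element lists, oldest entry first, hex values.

Walk each access:
#0 VA=0x38147A2 (r,user):
  L0: frame=0x3F idx=28 entry=0x42007 [P=1 RW=1 US=1 PS=0]
  L1: frame=0x42 idx=20 entry=0x44007 [P=1 RW=1 US=1 PS=0]
  ✓ 0x447A2  — 2 lookups
#1 VA=0x120DC48 (r,user):
  L0: frame=0x3F idx=9 entry=0x46007 [P=1 RW=1 US=1 PS=0]
  L1: frame=0x46 idx=13 entry=0x4A007 [P=1 RW=1 US=1 PS=0]
  ✓ 0x4AC48  — 2 lookups
#2 VA=0x80990C (w,user):
  L0: frame=0x3F idx=4 entry=0x4D007 [P=1 RW=1 US=1 PS=0]
  L1: frame=0x4D idx=9 entry=0x51005 [P=1 RW=0 US=1 PS=0]
  ✗ PROTECTION_VIOLATION  [2 reads]
#3 VA=0x3E0619A (w,kernel):
  L0: frame=0x3F idx=31 entry=0x52007 [P=1 RW=1 US=1 PS=0]
  L1: frame=0x52 idx=6 entry=0x53007 [P=1 RW=1 US=1 PS=0]
  ✓ 0x5319A  — 2 lookups
#4 VA=0x1406604 (w,kernel):
  L0: frame=0x3F idx=10 entry=0x57007 [P=1 RW=1 US=1 PS=0]
  L1: frame=0x57 idx=6 entry=0x5B007 [P=1 RW=1 US=1 PS=0]
  ✓ 0x5B604  — 2 lookups
#5 VA=0x1E1B77F (w,user):
  L0: frame=0x3F idx=15 entry=0x5E007 [P=1 RW=1 US=1 PS=0]
  L1: frame=0x5E idx=27 entry=0x60007 [P=1 RW=1 US=1 PS=0]
  ✓ 0x6077F  — 2 lookups
#6 VA=0x2E17E9E (w,user):
  L0: frame=0x3F idx=23 entry=0x61007 [P=1 RW=1 US=1 PS=0]
  L1: frame=0x61 idx=23 entry=0x64005 [P=1 RW=0 US=1 PS=0]
  ✗ PROTECTION_VIOLATION  [2 reads]

TLB: [["0x120D", "0x4A"], ["0x3E06", "0x53"], ["0x1406", "0x5B"], ["0x1E1B", "0x60"]]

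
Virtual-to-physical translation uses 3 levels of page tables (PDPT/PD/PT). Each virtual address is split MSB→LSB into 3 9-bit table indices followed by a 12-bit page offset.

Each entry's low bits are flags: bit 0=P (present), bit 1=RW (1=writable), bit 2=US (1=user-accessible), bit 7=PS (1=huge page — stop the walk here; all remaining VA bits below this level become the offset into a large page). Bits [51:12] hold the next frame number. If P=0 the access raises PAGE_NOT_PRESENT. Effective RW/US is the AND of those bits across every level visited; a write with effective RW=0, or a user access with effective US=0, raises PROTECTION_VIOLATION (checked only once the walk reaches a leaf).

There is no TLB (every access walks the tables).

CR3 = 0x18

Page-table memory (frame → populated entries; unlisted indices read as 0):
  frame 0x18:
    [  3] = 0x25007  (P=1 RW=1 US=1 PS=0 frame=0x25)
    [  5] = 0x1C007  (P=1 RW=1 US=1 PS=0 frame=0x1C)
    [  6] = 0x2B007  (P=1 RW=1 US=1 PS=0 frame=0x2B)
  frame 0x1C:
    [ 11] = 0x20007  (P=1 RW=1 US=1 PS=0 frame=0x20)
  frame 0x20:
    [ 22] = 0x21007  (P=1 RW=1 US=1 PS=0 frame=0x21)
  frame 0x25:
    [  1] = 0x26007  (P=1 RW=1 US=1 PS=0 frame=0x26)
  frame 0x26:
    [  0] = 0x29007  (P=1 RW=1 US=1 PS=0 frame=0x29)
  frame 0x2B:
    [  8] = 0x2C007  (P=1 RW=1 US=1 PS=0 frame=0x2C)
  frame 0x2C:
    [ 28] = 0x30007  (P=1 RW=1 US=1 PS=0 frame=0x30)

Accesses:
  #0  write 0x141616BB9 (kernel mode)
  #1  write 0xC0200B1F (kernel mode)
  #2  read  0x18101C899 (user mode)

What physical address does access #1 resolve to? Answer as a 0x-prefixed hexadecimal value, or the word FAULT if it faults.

Trace:
#0 VA=0x141616BB9 (w,kernel):
  [0] read 0x18 idx=5: raw=0x1C007 flags P=1 W=1 U=1 S=0
  [1] read 0x1C idx=11: raw=0x20007 flags P=1 W=1 U=1 S=0
  [2] read 0x20 idx=22: raw=0x21007 flags P=1 W=1 U=1 S=0
  ✓ 0x21BB9  — 3 lookups
#1 VA=0xC0200B1F (w,kernel):
  [0] read 0x18 idx=3: raw=0x25007 flags P=1 W=1 U=1 S=0
  [1] read 0x25 idx=1: raw=0x26007 flags P=1 W=1 U=1 S=0
  [2] read 0x26 idx=0: raw=0x29007 flags P=1 W=1 U=1 S=0
  ✓ 0x29B1F  — 3 lookups
#2 VA=0x18101C899 (r,user):
  [0] read 0x18 idx=6: raw=0x2B007 flags P=1 W=1 U=1 S=0
  [1] read 0x2B idx=8: raw=0x2C007 flags P=1 W=1 U=1 S=0
  [2] read 0x2C idx=28: raw=0x30007 flags P=1 W=1 U=1 S=0
  ✓ 0x30899  — 3 lookups

Access #1 PA: 0x29B1F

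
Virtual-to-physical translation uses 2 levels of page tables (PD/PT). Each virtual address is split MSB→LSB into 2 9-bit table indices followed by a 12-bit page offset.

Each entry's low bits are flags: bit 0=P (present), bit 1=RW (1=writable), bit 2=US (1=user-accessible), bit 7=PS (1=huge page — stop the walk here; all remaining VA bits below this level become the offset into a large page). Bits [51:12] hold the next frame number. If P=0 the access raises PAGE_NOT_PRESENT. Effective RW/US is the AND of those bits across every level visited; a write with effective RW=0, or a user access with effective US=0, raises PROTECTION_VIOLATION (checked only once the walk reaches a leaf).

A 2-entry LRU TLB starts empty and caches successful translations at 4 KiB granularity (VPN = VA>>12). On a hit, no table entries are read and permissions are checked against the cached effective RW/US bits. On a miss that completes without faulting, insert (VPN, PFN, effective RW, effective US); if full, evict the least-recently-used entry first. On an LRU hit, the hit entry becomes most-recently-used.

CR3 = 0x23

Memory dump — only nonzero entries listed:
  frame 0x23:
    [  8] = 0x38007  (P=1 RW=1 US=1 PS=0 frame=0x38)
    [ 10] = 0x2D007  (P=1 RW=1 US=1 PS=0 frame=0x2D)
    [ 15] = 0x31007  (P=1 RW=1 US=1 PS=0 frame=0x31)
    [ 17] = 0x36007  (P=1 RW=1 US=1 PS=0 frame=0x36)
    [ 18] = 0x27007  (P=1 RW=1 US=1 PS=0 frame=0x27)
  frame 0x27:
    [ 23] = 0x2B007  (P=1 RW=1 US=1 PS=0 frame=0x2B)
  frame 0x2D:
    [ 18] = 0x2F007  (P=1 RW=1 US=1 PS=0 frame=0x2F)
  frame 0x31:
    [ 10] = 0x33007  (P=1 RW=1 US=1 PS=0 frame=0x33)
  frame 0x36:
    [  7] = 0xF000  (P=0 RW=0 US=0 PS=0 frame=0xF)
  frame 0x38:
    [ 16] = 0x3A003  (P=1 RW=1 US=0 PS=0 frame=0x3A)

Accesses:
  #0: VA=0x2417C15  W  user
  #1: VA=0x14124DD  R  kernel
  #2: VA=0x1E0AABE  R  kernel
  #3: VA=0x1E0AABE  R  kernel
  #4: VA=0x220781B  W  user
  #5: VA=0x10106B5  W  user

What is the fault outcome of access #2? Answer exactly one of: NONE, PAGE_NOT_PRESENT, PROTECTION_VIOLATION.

Trace:
#0 VA=0x2417C15 (w,user):
  L0 @0x23[18] → 0x27007  P=1,RW=1,US=1,PS=0
  L1 @0x27[23] → 0x2B007  P=1,RW=1,US=1,PS=0
  → PA=0x2BC15  (2 entries read)
#1 VA=0x14124DD (r,kernel):
  L0 @0x23[10] → 0x2D007  P=1,RW=1,US=1,PS=0
  L1 @0x2D[18] → 0x2F007  P=1,RW=1,US=1,PS=0
  → PA=0x2F4DD  (2 entries read)
#2 VA=0x1E0AABE (r,kernel):
  L0 @0x23[15] → 0x31007  P=1,RW=1,US=1,PS=0
  L1 @0x31[10] → 0x33007  P=1,RW=1,US=1,PS=0
  → PA=0x33ABE  (2 entries read)
#3 VA=0x1E0AABE (r,kernel):
  TLB hit vpn=0x1E0A → PA=0x33ABE
#4 VA=0x220781B (w,user):
  L0 @0x23[17] → 0x36007  P=1,RW=1,US=1,PS=0
  L1 @0x36[7] → 0xF000  P=0,RW=0,US=0,PS=0
  ⇒ fault: PAGE_NOT_PRESENT  — 2 lookups
#5 VA=0x10106B5 (w,user):
  L0 @0x23[8] → 0x38007  P=1,RW=1,US=1,PS=0
  L1 @0x38[16] → 0x3A003  P=1,RW=1,US=0,PS=0
  ⇒ fault: PROTECTION_VIOLATION  — 2 lookups

Access #2 fault: NONE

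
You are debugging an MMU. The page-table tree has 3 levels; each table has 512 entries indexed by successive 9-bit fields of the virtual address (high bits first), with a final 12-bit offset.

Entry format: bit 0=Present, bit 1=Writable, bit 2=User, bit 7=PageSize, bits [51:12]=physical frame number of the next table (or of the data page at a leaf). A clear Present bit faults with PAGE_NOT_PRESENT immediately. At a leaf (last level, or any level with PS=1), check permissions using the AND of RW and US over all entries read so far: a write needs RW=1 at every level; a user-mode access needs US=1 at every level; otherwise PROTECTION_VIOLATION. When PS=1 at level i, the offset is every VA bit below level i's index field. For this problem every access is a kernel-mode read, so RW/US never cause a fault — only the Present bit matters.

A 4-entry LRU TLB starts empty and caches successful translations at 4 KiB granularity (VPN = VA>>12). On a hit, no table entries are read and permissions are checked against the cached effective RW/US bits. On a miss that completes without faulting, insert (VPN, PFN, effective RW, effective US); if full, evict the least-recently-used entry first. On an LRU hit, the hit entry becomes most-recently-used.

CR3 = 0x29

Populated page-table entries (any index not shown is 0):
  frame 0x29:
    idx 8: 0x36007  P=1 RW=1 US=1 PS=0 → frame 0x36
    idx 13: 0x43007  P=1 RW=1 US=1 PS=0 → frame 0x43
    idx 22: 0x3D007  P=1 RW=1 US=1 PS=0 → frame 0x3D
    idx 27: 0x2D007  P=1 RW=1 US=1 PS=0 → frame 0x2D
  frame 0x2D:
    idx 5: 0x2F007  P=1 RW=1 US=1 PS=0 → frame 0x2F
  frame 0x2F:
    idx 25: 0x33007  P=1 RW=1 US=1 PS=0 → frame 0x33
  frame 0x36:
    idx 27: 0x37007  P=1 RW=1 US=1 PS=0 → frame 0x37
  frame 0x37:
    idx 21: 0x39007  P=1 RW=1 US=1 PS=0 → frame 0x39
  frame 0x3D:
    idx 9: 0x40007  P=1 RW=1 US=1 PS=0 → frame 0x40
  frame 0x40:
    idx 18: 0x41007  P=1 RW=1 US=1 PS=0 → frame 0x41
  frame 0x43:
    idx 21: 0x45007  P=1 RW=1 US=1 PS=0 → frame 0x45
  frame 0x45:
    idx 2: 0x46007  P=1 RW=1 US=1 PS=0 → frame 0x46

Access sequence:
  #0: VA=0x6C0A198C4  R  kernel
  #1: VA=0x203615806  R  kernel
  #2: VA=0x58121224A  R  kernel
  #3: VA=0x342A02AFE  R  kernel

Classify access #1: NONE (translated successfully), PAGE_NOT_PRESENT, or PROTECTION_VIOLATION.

Walk each access:
#0 VA=0x6C0A198C4 (r,kernel):
  L0 @0x29[27] → 0x2D007  P=1,RW=1,US=1,PS=0
  L1 @0x2D[5] → 0x2F007  P=1,RW=1,US=1,PS=0
  L2 @0x2F[25] → 0x33007  P=1,RW=1,US=1,PS=0
  ✓ 0x338C4  — 3 lookups
#1 VA=0x203615806 (r,kernel):
  L0 @0x29[8] → 0x36007  P=1,RW=1,US=1,PS=0
  L1 @0x36[27] → 0x37007  P=1,RW=1,US=1,PS=0
  L2 @0x37[21] → 0x39007  P=1,RW=1,US=1,PS=0
  ✓ 0x39806  — 3 lookups
#2 VA=0x58121224A (r,kernel):
  L0 @0x29[22] → 0x3D007  P=1,RW=1,US=1,PS=0
  L1 @0x3D[9] → 0x40007  P=1,RW=1,US=1,PS=0
  L2 @0x40[18] → 0x41007  P=1,RW=1,US=1,PS=0
  ✓ 0x4124A  — 3 lookups
#3 VA=0x342A02AFE (r,kernel):
  L0 @0x29[13] → 0x43007  P=1,RW=1,US=1,PS=0
  L1 @0x43[21] → 0x45007  P=1,RW=1,US=1,PS=0
  L2 @0x45[2] → 0x46007  P=1,RW=1,US=1,PS=0
  ✓ 0x46AFE  — 3 lookups

Access #1 fault: NONE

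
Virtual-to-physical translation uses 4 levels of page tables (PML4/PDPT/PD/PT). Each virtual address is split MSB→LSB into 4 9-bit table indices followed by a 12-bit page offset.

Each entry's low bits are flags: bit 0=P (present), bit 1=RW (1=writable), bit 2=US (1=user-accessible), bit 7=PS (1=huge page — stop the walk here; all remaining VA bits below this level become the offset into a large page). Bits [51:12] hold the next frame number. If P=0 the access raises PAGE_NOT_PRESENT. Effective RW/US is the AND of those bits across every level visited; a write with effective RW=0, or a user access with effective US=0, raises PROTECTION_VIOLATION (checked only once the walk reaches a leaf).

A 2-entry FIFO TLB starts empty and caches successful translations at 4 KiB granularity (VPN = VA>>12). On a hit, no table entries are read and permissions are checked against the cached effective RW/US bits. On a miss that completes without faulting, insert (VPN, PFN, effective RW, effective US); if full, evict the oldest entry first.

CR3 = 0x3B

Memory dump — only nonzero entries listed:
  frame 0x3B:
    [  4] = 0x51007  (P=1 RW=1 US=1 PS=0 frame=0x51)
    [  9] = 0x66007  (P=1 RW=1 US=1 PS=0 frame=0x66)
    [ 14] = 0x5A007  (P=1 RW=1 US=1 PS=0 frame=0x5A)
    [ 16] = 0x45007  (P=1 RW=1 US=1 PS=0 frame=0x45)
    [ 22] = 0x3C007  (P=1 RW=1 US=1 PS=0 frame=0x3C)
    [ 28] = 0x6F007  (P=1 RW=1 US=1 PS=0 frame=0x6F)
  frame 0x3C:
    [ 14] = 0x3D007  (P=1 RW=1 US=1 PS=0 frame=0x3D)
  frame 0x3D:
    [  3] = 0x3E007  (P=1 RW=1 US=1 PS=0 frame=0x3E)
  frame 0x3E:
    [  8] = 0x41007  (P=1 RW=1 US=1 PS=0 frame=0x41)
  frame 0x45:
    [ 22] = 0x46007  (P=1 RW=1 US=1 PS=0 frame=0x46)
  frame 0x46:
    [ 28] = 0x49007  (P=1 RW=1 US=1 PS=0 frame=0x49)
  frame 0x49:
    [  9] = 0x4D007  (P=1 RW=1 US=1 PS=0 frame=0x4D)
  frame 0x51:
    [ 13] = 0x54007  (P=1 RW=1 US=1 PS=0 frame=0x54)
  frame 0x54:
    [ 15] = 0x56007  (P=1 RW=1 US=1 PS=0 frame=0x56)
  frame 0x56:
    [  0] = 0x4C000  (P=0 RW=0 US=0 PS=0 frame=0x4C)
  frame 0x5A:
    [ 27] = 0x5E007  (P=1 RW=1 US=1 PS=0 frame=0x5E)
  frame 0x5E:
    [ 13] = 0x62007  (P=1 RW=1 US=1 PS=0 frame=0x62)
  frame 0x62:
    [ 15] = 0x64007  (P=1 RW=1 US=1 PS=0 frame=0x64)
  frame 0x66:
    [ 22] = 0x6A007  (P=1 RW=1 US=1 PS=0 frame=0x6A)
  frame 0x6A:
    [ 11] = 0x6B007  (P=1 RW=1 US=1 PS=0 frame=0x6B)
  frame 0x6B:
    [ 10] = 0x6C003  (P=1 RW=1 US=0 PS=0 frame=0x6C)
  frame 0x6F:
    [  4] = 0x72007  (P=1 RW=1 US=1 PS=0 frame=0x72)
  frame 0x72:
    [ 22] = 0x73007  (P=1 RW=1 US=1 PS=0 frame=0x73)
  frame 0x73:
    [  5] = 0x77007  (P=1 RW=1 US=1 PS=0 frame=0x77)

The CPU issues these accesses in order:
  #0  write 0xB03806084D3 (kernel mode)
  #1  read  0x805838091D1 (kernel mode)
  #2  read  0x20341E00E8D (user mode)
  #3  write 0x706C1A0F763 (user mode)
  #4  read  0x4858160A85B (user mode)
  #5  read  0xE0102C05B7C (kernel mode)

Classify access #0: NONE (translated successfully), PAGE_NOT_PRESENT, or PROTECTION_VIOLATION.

Walk each access:
#0 VA=0xB03806084D3 (w,kernel):
  L0: frame=0x3B idx=22 entry=0x3C007 [P=1 RW=1 US=1 PS=0]
  L1: frame=0x3C idx=14 entry=0x3D007 [P=1 RW=1 US=1 PS=0]
  L2: frame=0x3D idx=3 entry=0x3E007 [P=1 RW=1 US=1 PS=0]
  L3: frame=0x3E idx=8 entry=0x41007 [P=1 RW=1 US=1 PS=0]
  ✓ 0x414D3  — 4 lookups
#1 VA=0x805838091D1 (r,kernel):
  L0: frame=0x3B idx=16 entry=0x45007 [P=1 RW=1 US=1 PS=0]
  L1: frame=0x45 idx=22 entry=0x46007 [P=1 RW=1 US=1 PS=0]
  L2: frame=0x46 idx=28 entry=0x49007 [P=1 RW=1 US=1 PS=0]
  L3: frame=0x49 idx=9 entry=0x4D007 [P=1 RW=1 US=1 PS=0]
  ✓ 0x4D1D1  — 4 lookups
#2 VA=0x20341E00E8D (r,user):
  L0: frame=0x3B idx=4 entry=0x51007 [P=1 RW=1 US=1 PS=0]
  L1: frame=0x51 idx=13 entry=0x54007 [P=1 RW=1 US=1 PS=0]
  L2: frame=0x54 idx=15 entry=0x56007 [P=1 RW=1 US=1 PS=0]
  L3: frame=0x56 idx=0 entry=0x4C000 [P=0 RW=0 US=0 PS=0]
  → PAGE_NOT_PRESENT  (4 entries read)
#3 VA=0x706C1A0F763 (w,user):
  L0: frame=0x3B idx=14 entry=0x5A007 [P=1 RW=1 US=1 PS=0]
  L1: frame=0x5A idx=27 entry=0x5E007 [P=1 RW=1 US=1 PS=0]
  L2: frame=0x5E idx=13 entry=0x62007 [P=1 RW=1 US=1 PS=0]
  L3: frame=0x62 idx=15 entry=0x64007 [P=1 RW=1 US=1 PS=0]
  ✓ 0x64763  — 4 lookups
#4 VA=0x4858160A85B (r,user):
  L0: frame=0x3B idx=9 entry=0x66007 [P=1 RW=1 US=1 PS=0]
  L1: frame=0x66 idx=22 entry=0x6A007 [P=1 RW=1 US=1 PS=0]
  L2: frame=0x6A idx=11 entry=0x6B007 [P=1 RW=1 US=1 PS=0]
  L3: frame=0x6B idx=10 entry=0x6C003 [P=1 RW=1 US=0 PS=0]
  → PROTECTION_VIOLATION  (4 entries read)
#5 VA=0xE0102C05B7C (r,kernel):
  L0: frame=0x3B idx=28 entry=0x6F007 [P=1 RW=1 US=1 PS=0]
  L1: frame=0x6F idx=4 entry=0x72007 [P=1 RW=1 US=1 PS=0]
  L2: frame=0x72 idx=22 entry=0x73007 [P=1 RW=1 US=1 PS=0]
  L3: frame=0x73 idx=5 entry=0x77007 [P=1 RW=1 US=1 PS=0]
  ✓ 0x77B7C  — 4 lookups

Access #0 fault: NONE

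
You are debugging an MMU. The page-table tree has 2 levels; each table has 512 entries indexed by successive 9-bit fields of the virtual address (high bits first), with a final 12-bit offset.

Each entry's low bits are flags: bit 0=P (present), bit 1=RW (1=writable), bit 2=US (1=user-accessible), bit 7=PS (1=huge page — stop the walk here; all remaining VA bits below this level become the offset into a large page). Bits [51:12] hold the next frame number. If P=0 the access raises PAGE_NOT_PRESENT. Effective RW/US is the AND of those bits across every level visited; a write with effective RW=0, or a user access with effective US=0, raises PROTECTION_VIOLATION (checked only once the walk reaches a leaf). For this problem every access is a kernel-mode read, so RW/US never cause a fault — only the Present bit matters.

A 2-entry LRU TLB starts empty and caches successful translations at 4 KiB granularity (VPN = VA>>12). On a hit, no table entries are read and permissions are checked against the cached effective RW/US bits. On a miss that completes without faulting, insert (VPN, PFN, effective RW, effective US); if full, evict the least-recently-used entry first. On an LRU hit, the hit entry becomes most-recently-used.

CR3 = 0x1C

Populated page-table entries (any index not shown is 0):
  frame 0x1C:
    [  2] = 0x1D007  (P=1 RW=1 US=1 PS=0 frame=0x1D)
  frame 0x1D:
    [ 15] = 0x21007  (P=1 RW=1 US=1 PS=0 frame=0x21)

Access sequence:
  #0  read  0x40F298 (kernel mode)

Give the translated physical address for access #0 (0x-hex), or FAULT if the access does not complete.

Walk each access:
#0 VA=0x40F298 (r,kernel):
  L0: frame=0x1C idx=2 entry=0x1D007 [P=1 RW=1 US=1 PS=0]
  L1: frame=0x1D idx=15 entry=0x21007 [P=1 RW=1 US=1 PS=0]
  → PA=0x21298  (2 entries read)

Access #0 PA: 0x21298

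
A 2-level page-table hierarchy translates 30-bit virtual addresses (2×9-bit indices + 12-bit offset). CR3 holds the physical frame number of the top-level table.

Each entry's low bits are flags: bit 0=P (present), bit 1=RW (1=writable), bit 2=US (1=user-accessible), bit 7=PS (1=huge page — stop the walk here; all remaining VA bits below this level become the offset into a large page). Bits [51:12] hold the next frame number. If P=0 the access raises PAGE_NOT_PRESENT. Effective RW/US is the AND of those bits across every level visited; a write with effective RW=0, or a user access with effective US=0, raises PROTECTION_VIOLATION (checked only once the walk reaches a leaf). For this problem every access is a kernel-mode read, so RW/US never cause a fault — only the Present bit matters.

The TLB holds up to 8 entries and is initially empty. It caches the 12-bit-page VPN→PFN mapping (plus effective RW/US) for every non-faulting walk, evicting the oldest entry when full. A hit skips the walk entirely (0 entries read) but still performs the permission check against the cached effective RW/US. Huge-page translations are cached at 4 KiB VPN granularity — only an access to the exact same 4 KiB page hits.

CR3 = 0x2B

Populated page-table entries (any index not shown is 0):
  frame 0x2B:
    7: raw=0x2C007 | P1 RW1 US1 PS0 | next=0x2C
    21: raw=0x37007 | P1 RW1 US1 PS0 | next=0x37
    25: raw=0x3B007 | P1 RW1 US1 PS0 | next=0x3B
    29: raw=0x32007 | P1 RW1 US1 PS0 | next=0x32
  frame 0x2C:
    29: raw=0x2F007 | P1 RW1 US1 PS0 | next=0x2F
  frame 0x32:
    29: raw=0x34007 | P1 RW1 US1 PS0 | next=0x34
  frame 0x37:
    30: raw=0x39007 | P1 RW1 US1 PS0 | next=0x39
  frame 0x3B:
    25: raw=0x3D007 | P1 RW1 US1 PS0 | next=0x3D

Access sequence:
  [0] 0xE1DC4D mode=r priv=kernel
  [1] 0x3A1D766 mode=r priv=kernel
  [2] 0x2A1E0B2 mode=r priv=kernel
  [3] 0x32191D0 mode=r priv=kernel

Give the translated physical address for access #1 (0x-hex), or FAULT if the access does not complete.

Per-access translation:
#0 VA=0xE1DC4D (r,kernel):
  L0 @0x2B[7] → 0x2C007  P=1,RW=1,US=1,PS=0
  L1 @0x2C[29] → 0x2F007  P=1,RW=1,US=1,PS=0
  → PA=0x2FC4D  (2 entries read)
#1 VA=0x3A1D766 (r,kernel):
  L0 @0x2B[29] → 0x32007  P=1,RW=1,US=1,PS=0
  L1 @0x32[29] → 0x34007  P=1,RW=1,US=1,PS=0
  → PA=0x34766  (2 entries read)
#2 VA=0x2A1E0B2 (r,kernel):
  L0 @0x2B[21] → 0x37007  P=1,RW=1,US=1,PS=0
  L1 @0x37[30] → 0x39007  P=1,RW=1,US=1,PS=0
  → PA=0x390B2  (2 entries read)
#3 VA=0x32191D0 (r,kernel):
  L0 @0x2B[25] → 0x3B007  P=1,RW=1,US=1,PS=0
  L1 @0x3B[25] → 0x3D007  P=1,RW=1,US=1,PS=0
  → PA=0x3D1D0  (2 entries read)

Access #1 PA: 0x34766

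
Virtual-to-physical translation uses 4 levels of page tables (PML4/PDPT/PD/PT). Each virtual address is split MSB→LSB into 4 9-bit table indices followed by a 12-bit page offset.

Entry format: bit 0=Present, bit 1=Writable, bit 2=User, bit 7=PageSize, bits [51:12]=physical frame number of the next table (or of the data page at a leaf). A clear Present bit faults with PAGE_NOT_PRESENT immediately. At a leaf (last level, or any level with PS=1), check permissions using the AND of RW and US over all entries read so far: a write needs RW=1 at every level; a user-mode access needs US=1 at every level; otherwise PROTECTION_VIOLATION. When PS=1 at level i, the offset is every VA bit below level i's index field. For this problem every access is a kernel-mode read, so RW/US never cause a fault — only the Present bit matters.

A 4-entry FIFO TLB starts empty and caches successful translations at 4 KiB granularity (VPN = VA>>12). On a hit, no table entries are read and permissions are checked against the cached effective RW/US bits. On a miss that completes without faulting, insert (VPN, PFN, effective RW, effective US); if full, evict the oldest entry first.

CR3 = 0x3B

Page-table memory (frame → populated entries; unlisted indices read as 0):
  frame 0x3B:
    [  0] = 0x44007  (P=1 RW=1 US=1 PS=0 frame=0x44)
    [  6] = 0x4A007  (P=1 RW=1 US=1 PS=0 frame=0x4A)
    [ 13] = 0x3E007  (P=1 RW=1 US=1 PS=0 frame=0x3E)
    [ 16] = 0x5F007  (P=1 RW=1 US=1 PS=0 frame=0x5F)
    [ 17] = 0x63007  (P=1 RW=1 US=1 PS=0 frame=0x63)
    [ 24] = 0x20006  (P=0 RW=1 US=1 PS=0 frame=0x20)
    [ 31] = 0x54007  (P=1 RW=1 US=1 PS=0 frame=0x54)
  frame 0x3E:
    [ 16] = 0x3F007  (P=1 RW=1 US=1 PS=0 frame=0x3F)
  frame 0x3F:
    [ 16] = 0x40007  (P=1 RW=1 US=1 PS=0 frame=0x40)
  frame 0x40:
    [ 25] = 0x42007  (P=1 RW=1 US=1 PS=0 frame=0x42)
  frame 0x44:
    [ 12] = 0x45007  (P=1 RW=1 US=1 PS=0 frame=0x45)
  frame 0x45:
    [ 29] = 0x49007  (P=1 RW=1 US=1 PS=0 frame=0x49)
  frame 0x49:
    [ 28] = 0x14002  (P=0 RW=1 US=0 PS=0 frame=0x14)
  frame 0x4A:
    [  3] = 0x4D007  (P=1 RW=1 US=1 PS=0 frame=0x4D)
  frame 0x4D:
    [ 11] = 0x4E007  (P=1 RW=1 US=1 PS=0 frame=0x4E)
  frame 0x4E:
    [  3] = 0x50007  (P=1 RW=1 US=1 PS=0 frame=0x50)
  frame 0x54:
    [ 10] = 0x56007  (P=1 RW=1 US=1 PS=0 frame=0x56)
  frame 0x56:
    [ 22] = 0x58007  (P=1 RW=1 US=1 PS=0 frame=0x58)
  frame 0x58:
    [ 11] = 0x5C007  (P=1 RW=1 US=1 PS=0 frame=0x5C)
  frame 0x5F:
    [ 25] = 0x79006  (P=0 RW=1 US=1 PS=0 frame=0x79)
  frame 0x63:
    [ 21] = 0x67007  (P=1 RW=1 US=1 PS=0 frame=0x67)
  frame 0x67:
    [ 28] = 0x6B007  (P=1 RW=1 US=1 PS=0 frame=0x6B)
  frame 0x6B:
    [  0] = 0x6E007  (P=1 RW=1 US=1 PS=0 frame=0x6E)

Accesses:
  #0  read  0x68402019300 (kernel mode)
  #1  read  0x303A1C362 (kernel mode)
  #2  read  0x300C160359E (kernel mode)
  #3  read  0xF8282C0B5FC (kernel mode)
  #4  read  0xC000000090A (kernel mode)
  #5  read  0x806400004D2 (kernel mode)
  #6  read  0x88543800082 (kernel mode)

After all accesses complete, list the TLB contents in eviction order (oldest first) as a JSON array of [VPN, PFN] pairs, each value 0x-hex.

Trace:
#0 VA=0x68402019300 (r,kernel):
  [0] read 0x3B idx=13: raw=0x3E007 flags P=1 W=1 U=1 S=0
  [1] read 0x3E idx=16: raw=0x3F007 flags P=1 W=1 U=1 S=0
  [2] read 0x3F idx=16: raw=0x40007 flags P=1 W=1 U=1 S=0
  [3] read 0x40 idx=25: raw=0x42007 flags P=1 W=1 U=1 S=0
  ✓ 0x42300  — 4 lookups
#1 VA=0x303A1C362 (r,kernel):
  [0] read 0x3B idx=0: raw=0x44007 flags P=1 W=1 U=1 S=0
  [1] read 0x44 idx=12: raw=0x45007 flags P=1 W=1 U=1 S=0
  [2] read 0x45 idx=29: raw=0x49007 flags P=1 W=1 U=1 S=0
  [3] read 0x49 idx=28: raw=0x14002 flags P=0 W=1 U=0 S=0
  ⇒ fault: PAGE_NOT_PRESENT  — 4 lookups
#2 VA=0x300C160359E (r,kernel):
  [0] read 0x3B idx=6: raw=0x4A007 flags P=1 W=1 U=1 S=0
  [1] read 0x4A idx=3: raw=0x4D007 flags P=1 W=1 U=1 S=0
  [2] read 0x4D idx=11: raw=0x4E007 flags P=1 W=1 U=1 S=0
  [3] read 0x4E idx=3: raw=0x50007 flags P=1 W=1 U=1 S=0
  ✓ 0x5059E  — 4 lookups
#3 VA=0xF8282C0B5FC (r,kernel):
  [0] read 0x3B idx=31: raw=0x54007 flags P=1 W=1 U=1 S=0
  [1] read 0x54 idx=10: raw=0x56007 flags P=1 W=1 U=1 S=0
  [2] read 0x56 idx=22: raw=0x58007 flags P=1 W=1 U=1 S=0
  [3] read 0x58 idx=11: raw=0x5C007 flags P=1 W=1 U=1 S=0
  ✓ 0x5C5FC  — 4 lookups
#4 VA=0xC000000090A (r,kernel):
  [0] read 0x3B idx=24: raw=0x20006 flags P=0 W=1 U=1 S=0
  ⇒ fault: PAGE_NOT_PRESENT  — 1 lookups
#5 VA=0x806400004D2 (r,kernel):
  [0] read 0x3B idx=16: raw=0x5F007 flags P=1 W=1 U=1 S=0
  [1] read 0x5F idx=25: raw=0x79006 flags P=0 W=1 U=1 S=0
  ⇒ fault: PAGE_NOT_PRESENT  — 2 lookups
#6 VA=0x88543800082 (r,kernel):
  [0] read 0x3B idx=17: raw=0x63007 flags P=1 W=1 U=1 S=0
  [1] read 0x63 idx=21: raw=0x67007 flags P=1 W=1 U=1 S=0
  [2] read 0x67 idx=28: raw=0x6B007 flags P=1 W=1 U=1 S=0
  [3] read 0x6B idx=0: raw=0x6E007 flags P=1 W=1 U=1 S=0
  ✓ 0x6E082  — 4 lookups

TLB: [["0x68402019", "0x42"], ["0x300C1603", "0x50"], ["0xF8282C0B", "0x5C"], ["0x88543800", "0x6E"]]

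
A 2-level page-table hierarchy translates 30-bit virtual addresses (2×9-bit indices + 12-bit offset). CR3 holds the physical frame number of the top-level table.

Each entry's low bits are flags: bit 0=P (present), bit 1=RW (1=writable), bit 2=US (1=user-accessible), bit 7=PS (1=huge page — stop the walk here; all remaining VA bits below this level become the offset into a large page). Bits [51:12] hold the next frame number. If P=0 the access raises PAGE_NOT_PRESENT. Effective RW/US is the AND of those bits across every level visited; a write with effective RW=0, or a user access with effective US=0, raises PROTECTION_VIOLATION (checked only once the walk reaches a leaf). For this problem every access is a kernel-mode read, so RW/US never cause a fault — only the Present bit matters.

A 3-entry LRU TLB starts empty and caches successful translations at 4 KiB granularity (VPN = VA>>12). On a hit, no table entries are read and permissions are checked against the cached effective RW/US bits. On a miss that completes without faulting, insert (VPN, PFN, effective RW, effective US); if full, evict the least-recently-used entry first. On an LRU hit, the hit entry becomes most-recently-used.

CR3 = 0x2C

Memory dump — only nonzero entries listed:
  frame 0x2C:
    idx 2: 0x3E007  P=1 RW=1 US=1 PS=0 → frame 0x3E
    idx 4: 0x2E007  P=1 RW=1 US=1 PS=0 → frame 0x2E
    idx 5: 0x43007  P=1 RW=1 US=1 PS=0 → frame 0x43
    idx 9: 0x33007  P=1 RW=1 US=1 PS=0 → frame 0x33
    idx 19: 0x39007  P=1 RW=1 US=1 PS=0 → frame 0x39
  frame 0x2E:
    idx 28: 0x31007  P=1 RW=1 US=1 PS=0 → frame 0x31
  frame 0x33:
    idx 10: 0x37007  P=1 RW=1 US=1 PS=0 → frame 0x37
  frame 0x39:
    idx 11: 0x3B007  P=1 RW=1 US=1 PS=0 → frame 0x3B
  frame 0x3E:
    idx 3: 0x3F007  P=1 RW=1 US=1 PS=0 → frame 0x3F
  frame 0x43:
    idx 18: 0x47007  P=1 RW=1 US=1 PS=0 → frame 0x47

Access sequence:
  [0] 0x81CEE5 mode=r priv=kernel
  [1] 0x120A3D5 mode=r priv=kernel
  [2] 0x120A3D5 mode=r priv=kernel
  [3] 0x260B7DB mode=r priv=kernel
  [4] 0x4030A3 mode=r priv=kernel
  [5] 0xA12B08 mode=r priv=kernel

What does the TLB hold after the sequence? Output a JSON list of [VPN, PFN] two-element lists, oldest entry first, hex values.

Per-access translation:
#0 VA=0x81CEE5 (r,kernel):
  [0] read 0x2C idx=4: raw=0x2E007 flags P=1 W=1 U=1 S=0
  [1] read 0x2E idx=28: raw=0x31007 flags P=1 W=1 U=1 S=0
  ⇒ phys 0x31EE5  [2 reads]
#1 VA=0x120A3D5 (r,kernel):
  [0] read 0x2C idx=9: raw=0x33007 flags P=1 W=1 U=1 S=0
  [1] read 0x33 idx=10: raw=0x37007 flags P=1 W=1 U=1 S=0
  ⇒ phys 0x373D5  [2 reads]
#2 VA=0x120A3D5 (r,kernel):
  TLB hit vpn=0x120A → PA=0x373D5
#3 VA=0x260B7DB (r,kernel):
  [0] read 0x2C idx=19: raw=0x39007 flags P=1 W=1 U=1 S=0
  [1] read 0x39 idx=11: raw=0x3B007 flags P=1 W=1 U=1 S=0
  ⇒ phys 0x3B7DB  [2 reads]
#4 VA=0x4030A3 (r,kernel):
  [0] read 0x2C idx=2: raw=0x3E007 flags P=1 W=1 U=1 S=0
  [1] read 0x3E idx=3: raw=0x3F007 flags P=1 W=1 U=1 S=0
  ⇒ phys 0x3F0A3  [2 reads]
#5 VA=0xA12B08 (r,kernel):
  [0] read 0x2C idx=5: raw=0x43007 flags P=1 W=1 U=1 S=0
  [1] read 0x43 idx=18: raw=0x47007 flags P=1 W=1 U=1 S=0
  ⇒ phys 0x47B08  [2 reads]

TLB: [["0x260B", "0x3B"], ["0x403", "0x3F"], ["0xA12", "0x47"]]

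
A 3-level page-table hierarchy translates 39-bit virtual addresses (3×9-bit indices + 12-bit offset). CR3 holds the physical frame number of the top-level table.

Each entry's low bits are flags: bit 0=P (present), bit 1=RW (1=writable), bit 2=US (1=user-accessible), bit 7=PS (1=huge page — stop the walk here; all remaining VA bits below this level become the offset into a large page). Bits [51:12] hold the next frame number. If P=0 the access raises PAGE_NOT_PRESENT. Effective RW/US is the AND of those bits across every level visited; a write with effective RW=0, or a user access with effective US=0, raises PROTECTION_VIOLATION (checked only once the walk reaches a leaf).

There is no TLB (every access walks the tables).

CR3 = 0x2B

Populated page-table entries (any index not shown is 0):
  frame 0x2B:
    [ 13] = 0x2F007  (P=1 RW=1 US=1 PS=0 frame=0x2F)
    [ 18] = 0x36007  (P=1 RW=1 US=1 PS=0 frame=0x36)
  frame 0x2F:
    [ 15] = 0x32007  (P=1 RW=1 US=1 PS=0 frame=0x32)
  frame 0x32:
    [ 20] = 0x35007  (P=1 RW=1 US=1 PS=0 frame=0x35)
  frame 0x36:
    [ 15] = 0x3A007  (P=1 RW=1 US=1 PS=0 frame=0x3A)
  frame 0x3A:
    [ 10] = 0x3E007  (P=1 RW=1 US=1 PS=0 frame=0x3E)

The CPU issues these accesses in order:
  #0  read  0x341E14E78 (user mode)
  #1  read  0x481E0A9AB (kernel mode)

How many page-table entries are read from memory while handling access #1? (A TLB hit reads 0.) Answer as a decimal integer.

Walk each access:
#0 VA=0x341E14E78 (r,user):
  [0] read 0x2B idx=13: raw=0x2F007 flags P=1 W=1 U=1 S=0
  [1] read 0x2F idx=15: raw=0x32007 flags P=1 W=1 U=1 S=0
  [2] read 0x32 idx=20: raw=0x35007 flags P=1 W=1 U=1 S=0
  → PA=0x35E78  (3 entries read)
#1 VA=0x481E0A9AB (r,kernel):
  [0] read 0x2B idx=18: raw=0x36007 flags P=1 W=1 U=1 S=0
  [1] read 0x36 idx=15: raw=0x3A007 flags P=1 W=1 U=1 S=0
  [2] read 0x3A idx=10: raw=0x3E007 flags P=1 W=1 U=1 S=0
  → PA=0x3E9AB  (3 entries read)

Entries read for #1: 3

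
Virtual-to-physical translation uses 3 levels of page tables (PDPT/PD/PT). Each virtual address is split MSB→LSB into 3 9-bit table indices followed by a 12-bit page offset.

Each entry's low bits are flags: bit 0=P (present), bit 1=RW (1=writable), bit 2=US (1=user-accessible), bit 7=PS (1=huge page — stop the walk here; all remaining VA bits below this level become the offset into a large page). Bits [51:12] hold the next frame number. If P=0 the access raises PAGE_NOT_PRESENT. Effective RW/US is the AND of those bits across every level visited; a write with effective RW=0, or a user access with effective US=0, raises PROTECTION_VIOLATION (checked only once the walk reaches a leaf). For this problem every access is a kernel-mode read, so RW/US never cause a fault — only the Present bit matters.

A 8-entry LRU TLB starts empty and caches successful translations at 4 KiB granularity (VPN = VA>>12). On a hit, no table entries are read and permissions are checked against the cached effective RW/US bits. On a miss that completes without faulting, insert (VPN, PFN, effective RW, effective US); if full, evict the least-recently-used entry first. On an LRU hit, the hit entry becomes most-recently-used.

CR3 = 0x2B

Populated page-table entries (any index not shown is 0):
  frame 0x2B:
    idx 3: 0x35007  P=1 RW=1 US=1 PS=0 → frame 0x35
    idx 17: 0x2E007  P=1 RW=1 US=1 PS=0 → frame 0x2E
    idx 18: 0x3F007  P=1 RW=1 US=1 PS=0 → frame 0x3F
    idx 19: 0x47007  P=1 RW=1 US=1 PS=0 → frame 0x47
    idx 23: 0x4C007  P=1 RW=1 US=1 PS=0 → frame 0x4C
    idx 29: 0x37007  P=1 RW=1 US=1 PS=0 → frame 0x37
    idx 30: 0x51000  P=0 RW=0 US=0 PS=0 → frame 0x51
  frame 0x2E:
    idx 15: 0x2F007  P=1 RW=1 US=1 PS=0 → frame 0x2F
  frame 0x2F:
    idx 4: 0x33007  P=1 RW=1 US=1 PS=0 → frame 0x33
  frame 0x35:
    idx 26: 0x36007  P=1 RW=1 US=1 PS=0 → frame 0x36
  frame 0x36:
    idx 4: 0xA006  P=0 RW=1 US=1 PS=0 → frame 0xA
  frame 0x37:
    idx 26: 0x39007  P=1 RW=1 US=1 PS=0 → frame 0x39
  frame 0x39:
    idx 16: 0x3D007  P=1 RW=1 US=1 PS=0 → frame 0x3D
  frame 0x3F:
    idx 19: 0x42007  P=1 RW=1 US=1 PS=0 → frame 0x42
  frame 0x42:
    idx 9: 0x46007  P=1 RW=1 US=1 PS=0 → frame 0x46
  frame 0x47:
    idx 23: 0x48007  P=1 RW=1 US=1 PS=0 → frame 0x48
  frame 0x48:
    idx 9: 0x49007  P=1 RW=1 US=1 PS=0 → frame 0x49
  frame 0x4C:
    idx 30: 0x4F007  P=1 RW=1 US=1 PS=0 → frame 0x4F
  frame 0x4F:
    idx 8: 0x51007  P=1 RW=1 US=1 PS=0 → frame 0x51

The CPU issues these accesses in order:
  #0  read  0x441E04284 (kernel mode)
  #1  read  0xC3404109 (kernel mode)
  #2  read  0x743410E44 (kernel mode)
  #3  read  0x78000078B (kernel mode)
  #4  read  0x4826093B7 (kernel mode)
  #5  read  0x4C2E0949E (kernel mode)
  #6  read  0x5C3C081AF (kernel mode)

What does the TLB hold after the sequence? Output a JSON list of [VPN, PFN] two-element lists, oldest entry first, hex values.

Walk each access:
#0 VA=0x441E04284 (r,kernel):
  L0: frame=0x2B idx=17 entry=0x2E007 [P=1 RW=1 US=1 PS=0]
  L1: frame=0x2E idx=15 entry=0x2F007 [P=1 RW=1 US=1 PS=0]
  L2: frame=0x2F idx=4 entry=0x33007 [P=1 RW=1 US=1 PS=0]
  → PA=0x33284  (3 entries read)
#1 VA=0xC3404109 (r,kernel):
  L0: frame=0x2B idx=3 entry=0x35007 [P=1 RW=1 US=1 PS=0]
  L1: frame=0x35 idx=26 entry=0x36007 [P=1 RW=1 US=1 PS=0]
  L2: frame=0x36 idx=4 entry=0xA006 [P=0 RW=1 US=1 PS=0]
  ✗ PAGE_NOT_PRESENT  [3 reads]
#2 VA=0x743410E44 (r,kernel):
  L0: frame=0x2B idx=29 entry=0x37007 [P=1 RW=1 US=1 PS=0]
  L1: frame=0x37 idx=26 entry=0x39007 [P=1 RW=1 US=1 PS=0]
  L2: frame=0x39 idx=16 entry=0x3D007 [P=1 RW=1 US=1 PS=0]
  → PA=0x3DE44  (3 entries read)
#3 VA=0x78000078B (r,kernel):
  L0: frame=0x2B idx=30 entry=0x51000 [P=0 RW=0 US=0 PS=0]
  ✗ PAGE_NOT_PRESENT  [1 reads]
#4 VA=0x4826093B7 (r,kernel):
  L0: frame=0x2B idx=18 entry=0x3F007 [P=1 RW=1 US=1 PS=0]
  L1: frame=0x3F idx=19 entry=0x42007 [P=1 RW=1 US=1 PS=0]
  L2: frame=0x42 idx=9 entry=0x46007 [P=1 RW=1 US=1 PS=0]
  → PA=0x463B7  (3 entries read)
#5 VA=0x4C2E0949E (r,kernel):
  L0: frame=0x2B idx=19 entry=0x47007 [P=1 RW=1 US=1 PS=0]
  L1: frame=0x47 idx=23 entry=0x48007 [P=1 RW=1 US=1 PS=0]
  L2: frame=0x48 idx=9 entry=0x49007 [P=1 RW=1 US=1 PS=0]
  → PA=0x4949E  (3 entries read)
#6 VA=0x5C3C081AF (r,kernel):
  L0: frame=0x2B idx=23 entry=0x4C007 [P=1 RW=1 US=1 PS=0]
  L1: frame=0x4C idx=30 entry=0x4F007 [P=1 RW=1 US=1 PS=0]
  L2: frame=0x4F idx=8 entry=0x51007 [P=1 RW=1 US=1 PS=0]
  → PA=0x511AF  (3 entries read)

TLB: [["0x441E04", "0x33"], ["0x743410", "0x3D"], ["0x482609", "0x46"], ["0x4C2E09", "0x49"], ["0x5C3C08", "0x51"]]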